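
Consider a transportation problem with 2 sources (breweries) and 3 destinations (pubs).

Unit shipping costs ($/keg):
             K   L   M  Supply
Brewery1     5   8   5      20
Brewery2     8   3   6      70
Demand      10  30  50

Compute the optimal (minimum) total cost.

An optimal shipping plan:
  Brewery1 to K: 10 × $5 = $50
  Brewery1 to M: 10 × $5 = $50
  Brewery2 to L: 30 × $3 = $90
  Brewery2 to M: 40 × $6 = $240
Total = 50 + 50 + 90 + 240 = $430.
(Supply check: Brewery1 ships 20; Brewery2 ships 70.)

430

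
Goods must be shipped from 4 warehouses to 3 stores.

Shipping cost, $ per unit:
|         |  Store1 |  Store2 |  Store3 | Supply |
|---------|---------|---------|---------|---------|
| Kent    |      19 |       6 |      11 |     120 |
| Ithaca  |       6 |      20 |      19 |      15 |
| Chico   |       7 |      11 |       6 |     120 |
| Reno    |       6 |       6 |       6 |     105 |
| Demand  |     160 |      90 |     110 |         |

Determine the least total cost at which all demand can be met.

2350

A cheapest plan:
  Kent to Store2: 90 × $6 = $540
  Kent to Store3: 30 × $11 = $330
  Ithaca to Store1: 15 × $6 = $90
  Chico to Store1: 40 × $7 = $280
  Chico to Store3: 80 × $6 = $480
  Reno to Store1: 105 × $6 = $630
Total = 540 + 330 + 90 + 280 + 480 + 630 = $2350.
(Supply check: Kent ships 120; Ithaca ships 15; Chico ships 120; Reno ships 105.)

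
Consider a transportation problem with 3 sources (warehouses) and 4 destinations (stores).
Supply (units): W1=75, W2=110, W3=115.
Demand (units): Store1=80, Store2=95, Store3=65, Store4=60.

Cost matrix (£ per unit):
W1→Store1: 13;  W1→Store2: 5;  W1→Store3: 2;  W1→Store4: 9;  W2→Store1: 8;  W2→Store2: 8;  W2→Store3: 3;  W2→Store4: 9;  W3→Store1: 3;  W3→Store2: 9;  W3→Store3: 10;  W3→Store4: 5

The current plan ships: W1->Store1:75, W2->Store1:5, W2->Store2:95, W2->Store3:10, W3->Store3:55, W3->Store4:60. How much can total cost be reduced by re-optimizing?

1285

Current plan cost = 75·13 + 5·8 + 95·8 + 10·3 + 55·10 + 60·5 = £2655.
Optimal plan:
  W1 to Store2: 75 × £5 = £375
  W2 to Store2: 20 × £8 = £160
  W2 to Store3: 65 × £3 = £195
  W2 to Store4: 25 × £9 = £225
  W3 to Store1: 80 × £3 = £240
  W3 to Store4: 35 × £5 = £175
Optimal cost = £1370.
Saving = 2655 − 1370 = £1285.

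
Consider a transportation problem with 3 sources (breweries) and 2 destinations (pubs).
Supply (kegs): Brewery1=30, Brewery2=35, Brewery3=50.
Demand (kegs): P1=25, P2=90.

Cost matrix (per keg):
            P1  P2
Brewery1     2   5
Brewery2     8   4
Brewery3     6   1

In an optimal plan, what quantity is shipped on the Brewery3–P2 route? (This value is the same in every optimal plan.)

The minimum-cost plan:
  Brewery1->P1: 25 × 2 = 50
  Brewery1->P2: 5 × 5 = 25
  Brewery2->P2: 35 × 4 = 140
  Brewery3->P2: 50 × 1 = 50
Total cost = 265.
So Brewery3→P2 carries 50 kegs.

50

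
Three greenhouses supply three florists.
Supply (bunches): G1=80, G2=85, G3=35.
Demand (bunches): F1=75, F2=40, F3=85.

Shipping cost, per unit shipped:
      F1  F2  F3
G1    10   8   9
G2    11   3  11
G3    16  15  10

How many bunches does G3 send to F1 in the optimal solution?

0

The minimum-cost plan:
  G1→F1: 30 × 10 = 300
  G1→F3: 50 × 9 = 450
  G2→F1: 45 × 11 = 495
  G2→F2: 40 × 3 = 120
  G3→F3: 35 × 10 = 350
Total cost = 1715.
The route G3→F1 is not used.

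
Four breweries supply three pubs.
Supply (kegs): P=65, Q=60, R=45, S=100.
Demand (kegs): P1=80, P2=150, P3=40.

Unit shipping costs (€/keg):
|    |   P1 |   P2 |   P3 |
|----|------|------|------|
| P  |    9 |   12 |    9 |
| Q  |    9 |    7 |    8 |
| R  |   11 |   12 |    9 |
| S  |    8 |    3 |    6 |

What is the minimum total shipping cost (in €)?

One minimum-cost allocation:
  P to P1: 65 × €9 = €585
  Q to P1: 10 × €9 = €90
  Q to P2: 50 × €7 = €350
  R to P1: 5 × €11 = €55
  R to P3: 40 × €9 = €360
  S to P2: 100 × €3 = €300
Total = 585 + 90 + 350 + 55 + 360 + 300 = €1740.

1740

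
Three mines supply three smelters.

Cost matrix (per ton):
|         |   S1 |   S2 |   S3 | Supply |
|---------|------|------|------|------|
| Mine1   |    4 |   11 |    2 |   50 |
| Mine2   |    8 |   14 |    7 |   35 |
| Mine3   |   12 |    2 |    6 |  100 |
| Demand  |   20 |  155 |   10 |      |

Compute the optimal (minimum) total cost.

1010

A cheapest plan:
  Mine1→S1: 20 × 4 = 80
  Mine1→S2: 20 × 11 = 220
  Mine1→S3: 10 × 2 = 20
  Mine2→S2: 35 × 14 = 490
  Mine3→S2: 100 × 2 = 200
Total = 80 + 220 + 20 + 490 + 200 = 1010.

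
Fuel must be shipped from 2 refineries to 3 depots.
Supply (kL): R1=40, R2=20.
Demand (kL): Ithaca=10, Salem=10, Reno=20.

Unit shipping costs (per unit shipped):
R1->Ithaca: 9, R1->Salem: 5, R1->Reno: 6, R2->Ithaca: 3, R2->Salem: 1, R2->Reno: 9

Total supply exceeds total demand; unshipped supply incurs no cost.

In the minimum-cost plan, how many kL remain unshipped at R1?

20

Minimum-cost shipments:
  R1–Reno: 20 × 6 = 120
  R2–Ithaca: 10 × 3 = 30
  R2–Salem: 10 × 1 = 10
Total cost = 160.
R1 ships 20 of its 40, leaving 20.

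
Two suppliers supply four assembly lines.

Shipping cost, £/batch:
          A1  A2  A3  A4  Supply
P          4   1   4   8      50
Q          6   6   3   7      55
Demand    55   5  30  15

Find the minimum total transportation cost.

440

An optimal shipping plan:
  P→A1: 45 × £4 = £180
  P→A2: 5 × £1 = £5
  Q→A1: 10 × £6 = £60
  Q→A3: 30 × £3 = £90
  Q→A4: 15 × £7 = £105
Total = 180 + 5 + 60 + 90 + 105 = £440.
(Supply check: P ships 50; Q ships 55.)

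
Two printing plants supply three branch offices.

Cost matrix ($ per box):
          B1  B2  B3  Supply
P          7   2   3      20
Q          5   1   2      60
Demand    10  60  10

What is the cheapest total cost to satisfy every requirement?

One minimum-cost allocation:
  P–B2: 10 × $2 = $20
  P–B3: 10 × $3 = $30
  Q–B1: 10 × $5 = $50
  Q–B2: 50 × $1 = $50
Total = 20 + 30 + 50 + 50 = $150.

150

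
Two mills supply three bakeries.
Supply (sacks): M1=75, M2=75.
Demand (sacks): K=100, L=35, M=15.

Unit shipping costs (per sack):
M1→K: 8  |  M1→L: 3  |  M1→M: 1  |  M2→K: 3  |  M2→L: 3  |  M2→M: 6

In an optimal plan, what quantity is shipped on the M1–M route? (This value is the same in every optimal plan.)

Optimal shipments:
  M1 to K: 25 × 8 = 200
  M1 to L: 35 × 3 = 105
  M1 to M: 15 × 1 = 15
  M2 to K: 75 × 3 = 225
Total cost = 545.
So M1→M carries 15 sacks.

15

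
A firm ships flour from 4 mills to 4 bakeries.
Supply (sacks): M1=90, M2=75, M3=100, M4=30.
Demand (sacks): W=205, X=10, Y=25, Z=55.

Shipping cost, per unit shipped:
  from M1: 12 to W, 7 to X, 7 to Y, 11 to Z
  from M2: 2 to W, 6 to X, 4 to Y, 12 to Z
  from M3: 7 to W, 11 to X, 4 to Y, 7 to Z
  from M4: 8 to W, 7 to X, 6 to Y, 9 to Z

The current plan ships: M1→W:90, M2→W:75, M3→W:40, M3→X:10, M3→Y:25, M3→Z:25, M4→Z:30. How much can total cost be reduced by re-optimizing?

225

Current plan cost = 90·12 + 75·2 + 40·7 + 10·11 + 25·4 + 25·7 + 30·9 = 2165.
Optimal plan:
  M1→X: 10 sacks
  M1→Y: 25 sacks
  M1→Z: 55 sacks
  M2→W: 75 sacks
  M3→W: 100 sacks
  M4→W: 30 sacks
Optimal cost = 1940.
Saving = 2165 − 1940 = 225.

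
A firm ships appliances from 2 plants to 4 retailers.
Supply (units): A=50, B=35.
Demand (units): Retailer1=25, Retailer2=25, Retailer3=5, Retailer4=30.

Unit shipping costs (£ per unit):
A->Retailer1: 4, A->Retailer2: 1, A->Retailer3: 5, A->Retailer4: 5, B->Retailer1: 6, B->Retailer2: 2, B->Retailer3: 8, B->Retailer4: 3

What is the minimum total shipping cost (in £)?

One minimum-cost allocation:
  A→Retailer1: 25 × £4 = £100
  A→Retailer2: 20 × £1 = £20
  A→Retailer3: 5 × £5 = £25
  B→Retailer2: 5 × £2 = £10
  B→Retailer4: 30 × £3 = £90
Total = 100 + 20 + 25 + 10 + 90 = £245.
(Supply check: A ships 50; B ships 35.)

245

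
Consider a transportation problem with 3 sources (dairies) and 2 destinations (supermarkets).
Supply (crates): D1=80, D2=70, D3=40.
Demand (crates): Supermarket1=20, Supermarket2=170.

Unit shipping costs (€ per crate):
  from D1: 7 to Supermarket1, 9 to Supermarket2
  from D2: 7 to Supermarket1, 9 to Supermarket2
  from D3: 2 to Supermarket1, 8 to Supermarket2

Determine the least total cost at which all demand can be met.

1550

An optimal shipping plan:
  D1→Supermarket2: 80 crates
  D2→Supermarket2: 70 crates
  D3→Supermarket1: 20 crates
  D3→Supermarket2: 20 crates
Total cost = €1550.
(Supply check: D1 ships 80; D2 ships 70; D3 ships 40.)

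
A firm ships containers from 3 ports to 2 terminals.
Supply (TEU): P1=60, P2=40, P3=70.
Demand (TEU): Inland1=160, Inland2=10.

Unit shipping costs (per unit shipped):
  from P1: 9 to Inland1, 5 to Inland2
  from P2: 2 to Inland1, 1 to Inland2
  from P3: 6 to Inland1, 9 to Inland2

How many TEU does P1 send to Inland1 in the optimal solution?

Solving gives:
  P1→Inland1: 50 × 9 = 450
  P1→Inland2: 10 × 5 = 50
  P2→Inland1: 40 × 2 = 80
  P3→Inland1: 70 × 6 = 420
Total cost = 1000.
So P1→Inland1 carries 50 TEU.

50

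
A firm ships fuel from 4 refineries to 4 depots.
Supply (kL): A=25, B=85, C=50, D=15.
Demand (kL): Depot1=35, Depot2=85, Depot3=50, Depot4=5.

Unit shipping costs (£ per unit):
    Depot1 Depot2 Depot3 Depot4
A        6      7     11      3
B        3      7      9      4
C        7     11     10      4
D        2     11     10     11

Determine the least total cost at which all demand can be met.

1200

An optimal shipping plan:
  A–Depot2: 20 kL
  A–Depot4: 5 kL
  B–Depot1: 20 kL
  B–Depot2: 65 kL
  C–Depot3: 50 kL
  D–Depot1: 15 kL
Total cost = £1200.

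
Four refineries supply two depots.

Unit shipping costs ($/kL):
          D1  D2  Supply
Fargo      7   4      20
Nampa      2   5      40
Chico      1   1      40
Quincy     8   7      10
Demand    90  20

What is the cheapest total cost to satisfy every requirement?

A cheapest plan:
  Fargo–D2: 20 × $4 = $80
  Nampa–D1: 40 × $2 = $80
  Chico–D1: 40 × $1 = $40
  Quincy–D1: 10 × $8 = $80
Total = 80 + 80 + 40 + 80 = $280.

280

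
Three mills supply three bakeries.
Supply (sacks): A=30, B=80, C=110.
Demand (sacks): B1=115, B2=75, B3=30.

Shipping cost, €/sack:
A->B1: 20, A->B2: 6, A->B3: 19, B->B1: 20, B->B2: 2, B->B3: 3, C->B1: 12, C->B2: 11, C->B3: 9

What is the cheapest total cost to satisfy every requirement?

1760

A cheapest plan:
  A to B1: 5 × €20 = €100
  A to B2: 25 × €6 = €150
  B to B2: 50 × €2 = €100
  B to B3: 30 × €3 = €90
  C to B1: 110 × €12 = €1320
Total = 100 + 150 + 100 + 90 + 1320 = €1760.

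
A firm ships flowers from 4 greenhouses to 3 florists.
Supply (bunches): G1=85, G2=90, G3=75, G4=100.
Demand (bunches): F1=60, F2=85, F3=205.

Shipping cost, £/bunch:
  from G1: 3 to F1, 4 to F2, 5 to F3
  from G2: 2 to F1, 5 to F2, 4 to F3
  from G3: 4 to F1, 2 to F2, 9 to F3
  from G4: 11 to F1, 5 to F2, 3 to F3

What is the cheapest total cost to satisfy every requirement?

An optimal shipping plan:
  G1->F2: 10 bunches
  G1->F3: 75 bunches
  G2->F1: 60 bunches
  G2->F3: 30 bunches
  G3->F2: 75 bunches
  G4->F3: 100 bunches
Total cost = £1105.

1105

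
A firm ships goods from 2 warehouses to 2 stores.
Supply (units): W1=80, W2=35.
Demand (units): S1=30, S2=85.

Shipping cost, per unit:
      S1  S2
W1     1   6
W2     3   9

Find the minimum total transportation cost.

615

Optimal allocation:
  W1→S2: 80 × 6 = 480
  W2→S1: 30 × 3 = 90
  W2→S2: 5 × 9 = 45
Total = 480 + 90 + 45 = 615.
(Supply check: W1 ships 80; W2 ships 35.)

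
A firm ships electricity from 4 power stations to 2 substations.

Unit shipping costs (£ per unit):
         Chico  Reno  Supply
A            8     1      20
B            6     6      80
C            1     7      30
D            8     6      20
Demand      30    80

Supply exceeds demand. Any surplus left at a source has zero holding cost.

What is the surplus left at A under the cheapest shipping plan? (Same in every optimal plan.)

0

An optimal plan:
  A->Reno: 20 × £1 = £20
  B->Reno: 60 × £6 = £360
  C->Chico: 30 × £1 = £30
Total cost = £410.
A ships 20 of its 20, leaving 0.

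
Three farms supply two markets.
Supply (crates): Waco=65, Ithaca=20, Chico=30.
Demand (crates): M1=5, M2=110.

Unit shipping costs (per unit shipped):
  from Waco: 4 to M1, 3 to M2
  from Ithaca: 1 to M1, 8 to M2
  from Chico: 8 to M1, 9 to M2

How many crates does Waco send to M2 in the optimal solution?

65

Optimal shipments:
  Waco->M2: 65 × 3 = 195
  Ithaca->M1: 5 × 1 = 5
  Ithaca->M2: 15 × 8 = 120
  Chico->M2: 30 × 9 = 270
Total cost = 590.
So Waco→M2 carries 65 crates.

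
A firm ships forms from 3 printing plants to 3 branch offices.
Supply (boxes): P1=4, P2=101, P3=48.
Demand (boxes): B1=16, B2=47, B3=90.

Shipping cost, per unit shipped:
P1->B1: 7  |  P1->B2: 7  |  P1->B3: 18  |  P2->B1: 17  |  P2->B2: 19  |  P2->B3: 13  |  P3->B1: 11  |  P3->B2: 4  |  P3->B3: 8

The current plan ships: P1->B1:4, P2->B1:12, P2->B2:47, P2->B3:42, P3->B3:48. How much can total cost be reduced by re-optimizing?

Current plan cost = 4·7 + 12·17 + 47·19 + 42·13 + 48·8 = 2055.
Optimal plan:
  P1–B1: 4 × 7 = 28
  P2–B1: 11 × 17 = 187
  P2–B3: 90 × 13 = 1170
  P3–B1: 1 × 11 = 11
  P3–B2: 47 × 4 = 188
Optimal cost = 1584.
Saving = 2055 − 1584 = 471.

471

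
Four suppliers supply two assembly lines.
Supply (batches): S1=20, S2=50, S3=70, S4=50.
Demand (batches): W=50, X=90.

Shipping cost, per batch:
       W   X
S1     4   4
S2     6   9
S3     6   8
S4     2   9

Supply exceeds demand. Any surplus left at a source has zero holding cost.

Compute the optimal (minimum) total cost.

An optimal shipping plan:
  S1–X: 20 batches
  S3–X: 70 batches
  S4–W: 50 batches
Total cost = 740.
(Supply check: S1 ships 20; S2 ships 0; S3 ships 70; S4 ships 50.)

740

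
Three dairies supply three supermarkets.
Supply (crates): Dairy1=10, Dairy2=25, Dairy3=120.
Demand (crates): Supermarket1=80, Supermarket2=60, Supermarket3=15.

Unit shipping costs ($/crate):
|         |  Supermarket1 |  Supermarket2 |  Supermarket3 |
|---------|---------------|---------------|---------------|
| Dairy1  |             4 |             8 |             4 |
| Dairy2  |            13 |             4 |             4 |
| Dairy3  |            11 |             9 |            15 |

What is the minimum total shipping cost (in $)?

1360

One minimum-cost allocation:
  Dairy1->Supermarket1: 10 crates
  Dairy2->Supermarket2: 10 crates
  Dairy2->Supermarket3: 15 crates
  Dairy3->Supermarket1: 70 crates
  Dairy3->Supermarket2: 50 crates
Total cost = $1360.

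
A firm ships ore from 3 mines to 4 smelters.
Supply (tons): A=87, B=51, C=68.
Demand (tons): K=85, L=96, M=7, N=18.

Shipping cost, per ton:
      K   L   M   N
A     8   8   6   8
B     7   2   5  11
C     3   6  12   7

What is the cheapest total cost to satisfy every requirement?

988

One minimum-cost allocation:
  A→K: 17 × 8 = 136
  A→L: 45 × 8 = 360
  A→M: 7 × 6 = 42
  A→N: 18 × 8 = 144
  B→L: 51 × 2 = 102
  C→K: 68 × 3 = 204
Total = 136 + 360 + 42 + 144 + 102 + 204 = 988.
(Supply check: A ships 87; B ships 51; C ships 68.)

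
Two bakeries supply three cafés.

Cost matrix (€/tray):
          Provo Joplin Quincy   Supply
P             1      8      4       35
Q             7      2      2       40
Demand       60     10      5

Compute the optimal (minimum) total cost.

One minimum-cost allocation:
  P->Provo: 35 × €1 = €35
  Q->Provo: 25 × €7 = €175
  Q->Joplin: 10 × €2 = €20
  Q->Quincy: 5 × €2 = €10
Total = 35 + 175 + 20 + 10 = €240.
(Supply check: P ships 35; Q ships 40.)

240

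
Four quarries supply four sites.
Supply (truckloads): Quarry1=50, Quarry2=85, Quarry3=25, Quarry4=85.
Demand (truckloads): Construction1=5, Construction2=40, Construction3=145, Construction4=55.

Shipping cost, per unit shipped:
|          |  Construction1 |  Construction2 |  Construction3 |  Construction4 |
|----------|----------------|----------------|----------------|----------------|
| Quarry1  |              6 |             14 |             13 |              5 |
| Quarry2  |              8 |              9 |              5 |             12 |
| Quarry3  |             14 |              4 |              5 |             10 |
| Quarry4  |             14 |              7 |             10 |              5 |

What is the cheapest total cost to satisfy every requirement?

An optimal shipping plan:
  Quarry1->Construction1: 5 × 6 = 30
  Quarry1->Construction4: 45 × 5 = 225
  Quarry2->Construction3: 85 × 5 = 425
  Quarry3->Construction3: 25 × 5 = 125
  Quarry4->Construction2: 40 × 7 = 280
  Quarry4->Construction3: 35 × 10 = 350
  Quarry4->Construction4: 10 × 5 = 50
Total = 30 + 225 + 425 + 125 + 280 + 350 + 50 = 1485.

1485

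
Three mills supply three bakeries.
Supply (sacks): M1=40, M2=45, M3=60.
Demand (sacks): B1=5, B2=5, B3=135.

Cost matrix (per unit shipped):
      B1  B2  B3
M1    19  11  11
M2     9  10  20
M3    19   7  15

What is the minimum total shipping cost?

2135

Optimal allocation:
  M1→B3: 40 × 11 = 440
  M2→B1: 5 × 9 = 45
  M2→B2: 5 × 10 = 50
  M2→B3: 35 × 20 = 700
  M3→B3: 60 × 15 = 900
Total = 440 + 45 + 50 + 700 + 900 = 2135.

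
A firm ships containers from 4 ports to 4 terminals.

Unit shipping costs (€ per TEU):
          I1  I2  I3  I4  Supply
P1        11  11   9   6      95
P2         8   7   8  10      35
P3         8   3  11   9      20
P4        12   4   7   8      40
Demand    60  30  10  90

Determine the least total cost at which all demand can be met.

One minimum-cost allocation:
  P1–I1: 5 × €11 = €55
  P1–I4: 90 × €6 = €540
  P2–I1: 35 × €8 = €280
  P3–I1: 20 × €8 = €160
  P4–I2: 30 × €4 = €120
  P4–I3: 10 × €7 = €70
Total = 55 + 540 + 280 + 160 + 120 + 70 = €1225.
(Supply check: P1 ships 95; P2 ships 35; P3 ships 20; P4 ships 40.)

1225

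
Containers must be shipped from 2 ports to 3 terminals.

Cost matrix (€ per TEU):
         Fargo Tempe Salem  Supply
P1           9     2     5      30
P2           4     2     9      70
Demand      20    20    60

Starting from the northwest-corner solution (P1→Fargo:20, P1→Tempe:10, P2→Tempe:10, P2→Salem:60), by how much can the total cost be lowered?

220

Current plan cost = 20·9 + 10·2 + 10·2 + 60·9 = €760.
Optimal plan:
  P1->Salem: 30 × €5 = €150
  P2->Fargo: 20 × €4 = €80
  P2->Tempe: 20 × €2 = €40
  P2->Salem: 30 × €9 = €270
Optimal cost = €540.
Saving = 760 − 540 = €220.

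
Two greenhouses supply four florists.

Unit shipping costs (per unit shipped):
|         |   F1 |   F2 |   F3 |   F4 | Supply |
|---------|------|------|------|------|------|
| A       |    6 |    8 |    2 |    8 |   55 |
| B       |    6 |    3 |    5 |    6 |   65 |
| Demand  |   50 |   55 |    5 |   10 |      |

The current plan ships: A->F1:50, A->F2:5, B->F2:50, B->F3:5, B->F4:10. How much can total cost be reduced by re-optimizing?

40

Current plan cost = 50·6 + 5·8 + 50·3 + 5·5 + 10·6 = 575.
Optimal plan:
  A->F1: 50 × 6 = 300
  A->F3: 5 × 2 = 10
  B->F2: 55 × 3 = 165
  B->F4: 10 × 6 = 60
Optimal cost = 535.
Saving = 575 − 535 = 40.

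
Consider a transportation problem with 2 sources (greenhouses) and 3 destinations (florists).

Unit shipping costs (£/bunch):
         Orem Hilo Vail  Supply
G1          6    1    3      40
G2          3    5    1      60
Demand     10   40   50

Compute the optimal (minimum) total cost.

120

Optimal allocation:
  G1 to Hilo: 40 × £1 = £40
  G2 to Orem: 10 × £3 = £30
  G2 to Vail: 50 × £1 = £50
Total = 40 + 30 + 50 = £120.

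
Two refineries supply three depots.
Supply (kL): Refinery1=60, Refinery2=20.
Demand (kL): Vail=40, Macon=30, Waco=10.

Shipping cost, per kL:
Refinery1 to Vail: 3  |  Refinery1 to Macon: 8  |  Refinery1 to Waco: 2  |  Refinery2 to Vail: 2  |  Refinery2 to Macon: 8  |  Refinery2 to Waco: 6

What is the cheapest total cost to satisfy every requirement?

360

One minimum-cost allocation:
  Refinery1->Vail: 20 × 3 = 60
  Refinery1->Macon: 30 × 8 = 240
  Refinery1->Waco: 10 × 2 = 20
  Refinery2->Vail: 20 × 2 = 40
Total = 60 + 240 + 20 + 40 = 360.
(Supply check: Refinery1 ships 60; Refinery2 ships 20.)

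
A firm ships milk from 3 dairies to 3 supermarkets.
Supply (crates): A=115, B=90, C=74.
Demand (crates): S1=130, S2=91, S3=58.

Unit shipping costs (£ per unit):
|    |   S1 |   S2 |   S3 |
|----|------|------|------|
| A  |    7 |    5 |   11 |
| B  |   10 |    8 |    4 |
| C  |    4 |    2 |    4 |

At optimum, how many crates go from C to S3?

0

Optimal shipments:
  A to S1: 24 crates
  A to S2: 91 crates
  B to S1: 32 crates
  B to S3: 58 crates
  C to S1: 74 crates
Total cost = £1471.
The route C→S3 is not used.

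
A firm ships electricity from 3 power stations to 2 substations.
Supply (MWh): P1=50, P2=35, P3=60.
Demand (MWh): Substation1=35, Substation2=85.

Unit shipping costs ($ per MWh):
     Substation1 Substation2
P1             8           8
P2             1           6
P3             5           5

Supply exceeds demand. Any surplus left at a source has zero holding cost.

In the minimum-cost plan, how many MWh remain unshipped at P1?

25

An optimal plan:
  P1–Substation2: 25 × $8 = $200
  P2–Substation1: 35 × $1 = $35
  P3–Substation2: 60 × $5 = $300
Total cost = $535.
P1 ships 25 of its 50, leaving 25.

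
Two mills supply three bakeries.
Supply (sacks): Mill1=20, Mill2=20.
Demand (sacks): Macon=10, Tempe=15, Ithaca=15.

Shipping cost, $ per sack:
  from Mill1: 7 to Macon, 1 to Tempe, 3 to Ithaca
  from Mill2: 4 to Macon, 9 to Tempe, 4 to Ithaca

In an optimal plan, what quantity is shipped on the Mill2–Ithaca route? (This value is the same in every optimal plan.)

Solving gives:
  Mill1→Tempe: 15 sacks
  Mill1→Ithaca: 5 sacks
  Mill2→Macon: 10 sacks
  Mill2→Ithaca: 10 sacks
Total cost = $110.
So Mill2→Ithaca carries 10 sacks.

10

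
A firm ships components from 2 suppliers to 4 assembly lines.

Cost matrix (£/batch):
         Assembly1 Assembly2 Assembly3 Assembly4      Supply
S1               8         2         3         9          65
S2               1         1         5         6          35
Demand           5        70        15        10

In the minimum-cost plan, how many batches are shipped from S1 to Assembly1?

The minimum-cost plan:
  S1–Assembly2: 50 batches
  S1–Assembly3: 15 batches
  S2–Assembly1: 5 batches
  S2–Assembly2: 20 batches
  S2–Assembly4: 10 batches
Total cost = £230.
The route S1→Assembly1 is not used.

0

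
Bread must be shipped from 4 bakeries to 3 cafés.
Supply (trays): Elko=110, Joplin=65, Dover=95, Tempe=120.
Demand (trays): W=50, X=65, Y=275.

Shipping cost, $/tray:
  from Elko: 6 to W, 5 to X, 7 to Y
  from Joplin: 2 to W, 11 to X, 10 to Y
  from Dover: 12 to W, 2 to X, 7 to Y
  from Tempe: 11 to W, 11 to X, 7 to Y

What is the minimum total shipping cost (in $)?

2200

One minimum-cost allocation:
  Elko to Y: 110 × $7 = $770
  Joplin to W: 50 × $2 = $100
  Joplin to Y: 15 × $10 = $150
  Dover to X: 65 × $2 = $130
  Dover to Y: 30 × $7 = $210
  Tempe to Y: 120 × $7 = $840
Total = 770 + 100 + 150 + 130 + 210 + 840 = $2200.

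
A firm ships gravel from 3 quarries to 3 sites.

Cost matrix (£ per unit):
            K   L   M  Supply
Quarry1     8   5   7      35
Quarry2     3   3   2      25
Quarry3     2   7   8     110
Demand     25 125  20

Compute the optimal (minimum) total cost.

875

An optimal shipping plan:
  Quarry1→L: 35 × £5 = £175
  Quarry2→L: 5 × £3 = £15
  Quarry2→M: 20 × £2 = £40
  Quarry3→K: 25 × £2 = £50
  Quarry3→L: 85 × £7 = £595
Total = 175 + 15 + 40 + 50 + 595 = £875.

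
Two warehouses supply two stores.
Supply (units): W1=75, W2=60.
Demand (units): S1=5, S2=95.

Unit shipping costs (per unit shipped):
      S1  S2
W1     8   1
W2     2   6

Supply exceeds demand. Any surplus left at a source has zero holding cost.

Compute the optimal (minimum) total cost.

205

A cheapest plan:
  W1->S2: 75 × 1 = 75
  W2->S1: 5 × 2 = 10
  W2->S2: 20 × 6 = 120
Total = 75 + 10 + 120 = 205.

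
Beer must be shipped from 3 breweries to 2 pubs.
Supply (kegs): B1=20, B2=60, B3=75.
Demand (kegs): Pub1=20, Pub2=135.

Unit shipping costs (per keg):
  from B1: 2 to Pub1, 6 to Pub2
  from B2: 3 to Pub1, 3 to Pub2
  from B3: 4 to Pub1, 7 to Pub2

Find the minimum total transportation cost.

745

An optimal shipping plan:
  B1 to Pub1: 20 kegs
  B2 to Pub2: 60 kegs
  B3 to Pub2: 75 kegs
Total cost = 745.
(Supply check: B1 ships 20; B2 ships 60; B3 ships 75.)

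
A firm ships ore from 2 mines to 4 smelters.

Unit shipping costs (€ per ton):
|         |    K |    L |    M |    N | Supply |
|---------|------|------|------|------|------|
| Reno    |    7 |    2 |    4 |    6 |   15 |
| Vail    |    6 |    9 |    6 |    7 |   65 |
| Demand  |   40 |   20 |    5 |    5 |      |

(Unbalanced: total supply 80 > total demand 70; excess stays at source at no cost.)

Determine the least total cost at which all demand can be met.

A cheapest plan:
  Reno–L: 15 tons
  Vail–K: 40 tons
  Vail–L: 5 tons
  Vail–M: 5 tons
  Vail–N: 5 tons
Total cost = €380.

380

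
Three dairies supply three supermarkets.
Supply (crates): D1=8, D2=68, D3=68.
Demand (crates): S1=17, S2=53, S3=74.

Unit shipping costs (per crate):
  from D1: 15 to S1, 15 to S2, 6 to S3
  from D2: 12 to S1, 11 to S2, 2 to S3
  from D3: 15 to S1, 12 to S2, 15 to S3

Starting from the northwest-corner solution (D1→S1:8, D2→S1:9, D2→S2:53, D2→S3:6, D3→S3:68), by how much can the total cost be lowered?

780

Current plan cost = 8·15 + 9·12 + 53·11 + 6·2 + 68·15 = 1843.
Optimal plan:
  D1 to S1: 2 × 15 = 30
  D1 to S3: 6 × 6 = 36
  D2 to S3: 68 × 2 = 136
  D3 to S1: 15 × 15 = 225
  D3 to S2: 53 × 12 = 636
Optimal cost = 1063.
Saving = 1843 − 1063 = 780.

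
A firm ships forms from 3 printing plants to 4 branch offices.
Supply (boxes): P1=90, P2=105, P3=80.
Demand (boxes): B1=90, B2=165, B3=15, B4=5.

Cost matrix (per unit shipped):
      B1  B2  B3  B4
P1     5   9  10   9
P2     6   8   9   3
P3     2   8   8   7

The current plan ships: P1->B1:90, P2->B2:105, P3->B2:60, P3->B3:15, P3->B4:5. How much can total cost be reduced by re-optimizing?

Current plan cost = 90·5 + 105·8 + 60·8 + 15·8 + 5·7 = 1925.
Optimal plan:
  P1->B1: 10 boxes
  P1->B2: 80 boxes
  P2->B2: 85 boxes
  P2->B3: 15 boxes
  P2->B4: 5 boxes
  P3->B1: 80 boxes
Optimal cost = 1760.
Saving = 1925 − 1760 = 165.

165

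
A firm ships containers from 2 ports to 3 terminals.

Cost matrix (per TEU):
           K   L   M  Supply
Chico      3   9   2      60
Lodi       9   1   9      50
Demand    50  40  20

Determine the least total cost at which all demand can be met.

290

An optimal shipping plan:
  Chico->K: 40 TEU
  Chico->M: 20 TEU
  Lodi->K: 10 TEU
  Lodi->L: 40 TEU
Total cost = 290.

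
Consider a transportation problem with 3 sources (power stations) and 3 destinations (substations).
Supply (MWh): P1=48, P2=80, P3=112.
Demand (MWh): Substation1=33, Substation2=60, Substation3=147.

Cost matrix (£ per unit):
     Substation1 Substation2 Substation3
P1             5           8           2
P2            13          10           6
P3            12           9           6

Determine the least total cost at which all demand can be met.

1527

Optimal allocation:
  P1->Substation1: 33 × £5 = £165
  P1->Substation3: 15 × £2 = £30
  P2->Substation3: 80 × £6 = £480
  P3->Substation2: 60 × £9 = £540
  P3->Substation3: 52 × £6 = £312
Total = 165 + 30 + 480 + 540 + 312 = £1527.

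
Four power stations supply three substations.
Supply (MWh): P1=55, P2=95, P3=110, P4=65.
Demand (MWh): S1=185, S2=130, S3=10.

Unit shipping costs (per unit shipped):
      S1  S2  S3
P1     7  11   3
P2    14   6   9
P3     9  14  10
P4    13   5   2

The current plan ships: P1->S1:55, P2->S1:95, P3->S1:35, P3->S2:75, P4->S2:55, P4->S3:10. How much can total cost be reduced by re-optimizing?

975

Current plan cost = 55·7 + 95·14 + 35·9 + 75·14 + 55·5 + 10·2 = 3375.
Optimal plan:
  P1–S1: 55 × 7 = 385
  P2–S1: 20 × 14 = 280
  P2–S2: 75 × 6 = 450
  P3–S1: 110 × 9 = 990
  P4–S2: 55 × 5 = 275
  P4–S3: 10 × 2 = 20
Optimal cost = 2400.
Saving = 3375 − 2400 = 975.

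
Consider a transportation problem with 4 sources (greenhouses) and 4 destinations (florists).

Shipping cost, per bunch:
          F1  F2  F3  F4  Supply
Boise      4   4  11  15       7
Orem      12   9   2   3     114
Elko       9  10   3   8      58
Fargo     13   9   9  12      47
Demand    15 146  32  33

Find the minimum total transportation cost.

1620

An optimal shipping plan:
  Boise–F2: 7 × 4 = 28
  Orem–F2: 81 × 9 = 729
  Orem–F4: 33 × 3 = 99
  Elko–F1: 15 × 9 = 135
  Elko–F2: 11 × 10 = 110
  Elko–F3: 32 × 3 = 96
  Fargo–F2: 47 × 9 = 423
Total = 28 + 729 + 99 + 135 + 110 + 96 + 423 = 1620.
(Supply check: Boise ships 7; Orem ships 114; Elko ships 58; Fargo ships 47.)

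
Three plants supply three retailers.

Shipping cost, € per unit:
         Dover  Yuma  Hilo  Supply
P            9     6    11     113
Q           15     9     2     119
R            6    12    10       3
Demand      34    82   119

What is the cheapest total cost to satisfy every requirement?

1027

A cheapest plan:
  P–Dover: 31 × €9 = €279
  P–Yuma: 82 × €6 = €492
  Q–Hilo: 119 × €2 = €238
  R–Dover: 3 × €6 = €18
Total = 279 + 492 + 238 + 18 = €1027.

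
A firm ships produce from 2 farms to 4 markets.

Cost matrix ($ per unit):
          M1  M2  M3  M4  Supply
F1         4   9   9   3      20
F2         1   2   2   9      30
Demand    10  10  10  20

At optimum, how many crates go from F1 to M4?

20

Optimal shipments:
  F1->M4: 20 × $3 = $60
  F2->M1: 10 × $1 = $10
  F2->M2: 10 × $2 = $20
  F2->M3: 10 × $2 = $20
Total cost = $110.
So F1→M4 carries 20 crates.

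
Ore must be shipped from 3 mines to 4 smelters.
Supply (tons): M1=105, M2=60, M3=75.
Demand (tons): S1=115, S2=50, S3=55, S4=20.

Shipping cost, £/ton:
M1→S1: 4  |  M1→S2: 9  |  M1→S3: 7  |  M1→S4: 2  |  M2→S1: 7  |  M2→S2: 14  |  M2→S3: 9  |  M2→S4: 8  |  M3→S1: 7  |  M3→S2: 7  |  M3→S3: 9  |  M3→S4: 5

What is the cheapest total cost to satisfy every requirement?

An optimal shipping plan:
  M1–S1: 85 × £4 = £340
  M1–S4: 20 × £2 = £40
  M2–S1: 30 × £7 = £210
  M2–S3: 30 × £9 = £270
  M3–S2: 50 × £7 = £350
  M3–S3: 25 × £9 = £225
Total = 340 + 40 + 210 + 270 + 350 + 225 = £1435.

1435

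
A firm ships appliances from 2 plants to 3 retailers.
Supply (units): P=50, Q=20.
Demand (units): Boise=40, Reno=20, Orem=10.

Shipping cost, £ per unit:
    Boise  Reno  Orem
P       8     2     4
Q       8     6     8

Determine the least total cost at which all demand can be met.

An optimal shipping plan:
  P->Boise: 20 × £8 = £160
  P->Reno: 20 × £2 = £40
  P->Orem: 10 × £4 = £40
  Q->Boise: 20 × £8 = £160
Total = 160 + 40 + 40 + 160 = £400.
(Supply check: P ships 50; Q ships 20.)

400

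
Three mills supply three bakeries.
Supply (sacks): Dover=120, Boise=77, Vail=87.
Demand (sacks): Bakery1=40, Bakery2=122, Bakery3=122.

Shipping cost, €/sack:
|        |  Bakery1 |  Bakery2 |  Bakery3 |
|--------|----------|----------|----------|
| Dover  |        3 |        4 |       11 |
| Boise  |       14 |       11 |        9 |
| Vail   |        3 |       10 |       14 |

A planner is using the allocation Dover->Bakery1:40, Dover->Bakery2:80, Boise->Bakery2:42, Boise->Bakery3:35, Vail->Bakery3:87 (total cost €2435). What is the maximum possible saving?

492

Current plan cost = 40·3 + 80·4 + 42·11 + 35·9 + 87·14 = €2435.
Optimal plan:
  Dover→Bakery2: 120 × €4 = €480
  Boise→Bakery3: 77 × €9 = €693
  Vail→Bakery1: 40 × €3 = €120
  Vail→Bakery2: 2 × €10 = €20
  Vail→Bakery3: 45 × €14 = €630
Optimal cost = €1943.
Saving = 2435 − 1943 = €492.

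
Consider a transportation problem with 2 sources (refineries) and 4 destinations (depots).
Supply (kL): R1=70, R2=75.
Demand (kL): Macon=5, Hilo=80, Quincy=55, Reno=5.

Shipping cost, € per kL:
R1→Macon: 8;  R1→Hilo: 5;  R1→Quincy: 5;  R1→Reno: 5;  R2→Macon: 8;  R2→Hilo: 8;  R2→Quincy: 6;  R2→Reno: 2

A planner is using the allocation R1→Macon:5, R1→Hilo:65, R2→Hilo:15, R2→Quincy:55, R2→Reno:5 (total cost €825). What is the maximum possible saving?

Current plan cost = 5·8 + 65·5 + 15·8 + 55·6 + 5·2 = €825.
Optimal plan:
  R1→Hilo: 70 kL
  R2→Macon: 5 kL
  R2→Hilo: 10 kL
  R2→Quincy: 55 kL
  R2→Reno: 5 kL
Optimal cost = €810.
Saving = 825 − 810 = €15.

15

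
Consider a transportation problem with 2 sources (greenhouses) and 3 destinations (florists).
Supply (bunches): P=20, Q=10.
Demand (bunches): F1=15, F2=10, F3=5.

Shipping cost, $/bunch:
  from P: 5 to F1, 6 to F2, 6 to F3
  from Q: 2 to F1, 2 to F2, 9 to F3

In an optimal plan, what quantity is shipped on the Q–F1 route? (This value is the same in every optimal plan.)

Optimal shipments:
  P→F1: 15 × $5 = $75
  P→F3: 5 × $6 = $30
  Q→F2: 10 × $2 = $20
Total cost = $125.
The route Q→F1 is not used.

0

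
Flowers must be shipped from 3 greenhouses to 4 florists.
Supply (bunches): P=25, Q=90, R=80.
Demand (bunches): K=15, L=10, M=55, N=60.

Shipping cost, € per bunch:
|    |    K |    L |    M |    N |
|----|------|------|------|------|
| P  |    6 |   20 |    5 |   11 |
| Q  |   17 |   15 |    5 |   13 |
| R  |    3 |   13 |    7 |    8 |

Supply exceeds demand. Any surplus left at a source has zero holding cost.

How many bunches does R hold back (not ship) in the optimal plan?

Minimum-cost shipments:
  P->M: 25 bunches
  Q->L: 5 bunches
  Q->M: 30 bunches
  R->K: 15 bunches
  R->L: 5 bunches
  R->N: 60 bunches
Total cost = €940.
R ships 80 of its 80, leaving 0.

0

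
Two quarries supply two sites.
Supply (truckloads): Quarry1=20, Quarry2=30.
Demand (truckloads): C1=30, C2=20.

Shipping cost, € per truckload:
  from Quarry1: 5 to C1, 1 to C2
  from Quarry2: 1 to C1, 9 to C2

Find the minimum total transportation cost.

50

Optimal allocation:
  Quarry1->C2: 20 × €1 = €20
  Quarry2->C1: 30 × €1 = €30
Total = 20 + 30 = €50.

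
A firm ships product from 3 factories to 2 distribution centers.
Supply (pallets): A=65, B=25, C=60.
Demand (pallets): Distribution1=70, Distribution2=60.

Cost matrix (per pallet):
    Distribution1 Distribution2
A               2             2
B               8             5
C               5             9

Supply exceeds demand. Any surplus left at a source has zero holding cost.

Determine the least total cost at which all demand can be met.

Optimal allocation:
  A→Distribution1: 10 × 2 = 20
  A→Distribution2: 55 × 2 = 110
  B→Distribution2: 5 × 5 = 25
  C→Distribution1: 60 × 5 = 300
Total = 20 + 110 + 25 + 300 = 455.

455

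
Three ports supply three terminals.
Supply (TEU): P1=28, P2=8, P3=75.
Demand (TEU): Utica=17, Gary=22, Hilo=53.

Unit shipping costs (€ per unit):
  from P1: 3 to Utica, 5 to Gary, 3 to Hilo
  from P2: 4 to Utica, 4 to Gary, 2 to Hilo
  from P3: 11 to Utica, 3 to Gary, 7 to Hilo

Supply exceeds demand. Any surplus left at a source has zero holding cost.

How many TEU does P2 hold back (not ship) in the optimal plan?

An optimal plan:
  P1 to Utica: 17 × €3 = €51
  P1 to Hilo: 11 × €3 = €33
  P2 to Hilo: 8 × €2 = €16
  P3 to Gary: 22 × €3 = €66
  P3 to Hilo: 34 × €7 = €238
Total cost = €404.
P2 ships 8 of its 8, leaving 0.

0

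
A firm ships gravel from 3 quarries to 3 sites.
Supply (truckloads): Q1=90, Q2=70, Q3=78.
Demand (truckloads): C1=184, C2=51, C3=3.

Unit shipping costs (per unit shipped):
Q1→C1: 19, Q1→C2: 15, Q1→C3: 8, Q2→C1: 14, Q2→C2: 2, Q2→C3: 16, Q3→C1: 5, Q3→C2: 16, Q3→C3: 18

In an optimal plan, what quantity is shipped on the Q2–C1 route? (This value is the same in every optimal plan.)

Solving gives:
  Q1->C1: 87 × 19 = 1653
  Q1->C3: 3 × 8 = 24
  Q2->C1: 19 × 14 = 266
  Q2->C2: 51 × 2 = 102
  Q3->C1: 78 × 5 = 390
Total cost = 2435.
So Q2→C1 carries 19 truckloads.

19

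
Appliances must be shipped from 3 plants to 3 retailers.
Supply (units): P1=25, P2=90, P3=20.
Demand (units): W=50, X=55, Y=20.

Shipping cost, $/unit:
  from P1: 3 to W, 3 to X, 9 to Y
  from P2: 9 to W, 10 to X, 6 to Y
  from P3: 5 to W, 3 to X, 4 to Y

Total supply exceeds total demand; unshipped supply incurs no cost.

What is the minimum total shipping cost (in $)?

An optimal shipping plan:
  P1→X: 25 × $3 = $75
  P2→W: 50 × $9 = $450
  P2→X: 10 × $10 = $100
  P2→Y: 20 × $6 = $120
  P3→X: 20 × $3 = $60
Total = 75 + 450 + 100 + 120 + 60 = $805.
(Supply check: P1 ships 25; P2 ships 80; P3 ships 20.)

805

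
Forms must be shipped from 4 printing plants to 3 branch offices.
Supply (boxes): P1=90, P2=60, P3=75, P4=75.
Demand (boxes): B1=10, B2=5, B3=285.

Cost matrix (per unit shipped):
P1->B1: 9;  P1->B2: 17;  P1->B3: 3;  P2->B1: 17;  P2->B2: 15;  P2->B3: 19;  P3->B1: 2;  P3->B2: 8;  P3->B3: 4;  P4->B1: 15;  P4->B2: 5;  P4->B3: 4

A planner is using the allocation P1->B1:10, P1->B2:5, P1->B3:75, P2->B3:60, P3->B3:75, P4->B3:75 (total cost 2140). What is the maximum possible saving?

Current plan cost = 10·9 + 5·17 + 75·3 + 60·19 + 75·4 + 75·4 = 2140.
Optimal plan:
  P1 to B3: 90 × 3 = 270
  P2 to B2: 5 × 15 = 75
  P2 to B3: 55 × 19 = 1045
  P3 to B1: 10 × 2 = 20
  P3 to B3: 65 × 4 = 260
  P4 to B3: 75 × 4 = 300
Optimal cost = 1970.
Saving = 2140 − 1970 = 170.

170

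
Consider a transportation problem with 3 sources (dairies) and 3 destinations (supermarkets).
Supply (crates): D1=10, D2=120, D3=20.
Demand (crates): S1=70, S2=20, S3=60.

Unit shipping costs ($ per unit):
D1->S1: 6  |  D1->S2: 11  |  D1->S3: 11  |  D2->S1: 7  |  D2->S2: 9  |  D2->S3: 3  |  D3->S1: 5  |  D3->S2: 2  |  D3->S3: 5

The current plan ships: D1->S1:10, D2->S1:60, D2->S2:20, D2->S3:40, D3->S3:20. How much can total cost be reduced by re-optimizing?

Current plan cost = 10·6 + 60·7 + 20·9 + 40·3 + 20·5 = $880.
Optimal plan:
  D1–S1: 10 crates
  D2–S1: 60 crates
  D2–S3: 60 crates
  D3–S2: 20 crates
Optimal cost = $700.
Saving = 880 − 700 = $180.

180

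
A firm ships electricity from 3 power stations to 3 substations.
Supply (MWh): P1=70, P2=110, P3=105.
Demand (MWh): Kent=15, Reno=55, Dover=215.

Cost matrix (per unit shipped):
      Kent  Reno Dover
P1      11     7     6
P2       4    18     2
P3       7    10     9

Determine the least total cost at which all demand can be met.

1610

One minimum-cost allocation:
  P1→Dover: 70 × 6 = 420
  P2→Dover: 110 × 2 = 220
  P3→Kent: 15 × 7 = 105
  P3→Reno: 55 × 10 = 550
  P3→Dover: 35 × 9 = 315
Total = 420 + 220 + 105 + 550 + 315 = 1610.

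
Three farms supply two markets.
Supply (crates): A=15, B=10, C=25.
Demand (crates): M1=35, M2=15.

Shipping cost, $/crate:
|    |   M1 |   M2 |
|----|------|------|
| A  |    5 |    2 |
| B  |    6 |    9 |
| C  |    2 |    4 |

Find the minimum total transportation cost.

Optimal allocation:
  A→M2: 15 × $2 = $30
  B→M1: 10 × $6 = $60
  C→M1: 25 × $2 = $50
Total = 30 + 60 + 50 = $140.

140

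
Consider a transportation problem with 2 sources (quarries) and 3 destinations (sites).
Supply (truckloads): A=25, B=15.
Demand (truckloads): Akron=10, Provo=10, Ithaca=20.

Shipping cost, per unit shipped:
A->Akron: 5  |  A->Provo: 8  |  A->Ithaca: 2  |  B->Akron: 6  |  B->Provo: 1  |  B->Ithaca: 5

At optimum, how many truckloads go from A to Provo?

Solving gives:
  A→Akron: 5 × 5 = 25
  A→Ithaca: 20 × 2 = 40
  B→Akron: 5 × 6 = 30
  B→Provo: 10 × 1 = 10
Total cost = 105.
The route A→Provo is not used.

0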